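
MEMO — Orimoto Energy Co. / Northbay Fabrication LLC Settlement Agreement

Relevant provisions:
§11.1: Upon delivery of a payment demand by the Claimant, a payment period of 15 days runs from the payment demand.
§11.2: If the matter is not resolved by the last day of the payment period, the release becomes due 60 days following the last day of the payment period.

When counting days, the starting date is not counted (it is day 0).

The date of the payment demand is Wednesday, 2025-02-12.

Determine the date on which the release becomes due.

2025-04-28

The last day of the payment period: 2025-02-12 + 15 days = 2025-02-27.
The date on which the release becomes due: 60 calendar days after 2025-02-27 is 2025-04-28.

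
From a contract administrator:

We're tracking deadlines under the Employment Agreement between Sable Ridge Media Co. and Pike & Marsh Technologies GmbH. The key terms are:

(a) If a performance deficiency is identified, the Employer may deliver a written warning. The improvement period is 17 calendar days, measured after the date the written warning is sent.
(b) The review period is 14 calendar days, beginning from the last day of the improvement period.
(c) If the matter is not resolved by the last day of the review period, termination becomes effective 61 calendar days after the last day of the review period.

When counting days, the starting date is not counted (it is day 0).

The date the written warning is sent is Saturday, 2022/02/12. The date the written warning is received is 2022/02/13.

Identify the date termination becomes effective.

The last day of the improvement period: 17 calendar days after 2022/02/12 is 2022/03/01.
The last day of the review period: 2022/03/01 + 14 days = 2022/03/15.
The date termination becomes effective: 61 calendar days after 2022/03/15 is 2022/05/15.

2022/05/15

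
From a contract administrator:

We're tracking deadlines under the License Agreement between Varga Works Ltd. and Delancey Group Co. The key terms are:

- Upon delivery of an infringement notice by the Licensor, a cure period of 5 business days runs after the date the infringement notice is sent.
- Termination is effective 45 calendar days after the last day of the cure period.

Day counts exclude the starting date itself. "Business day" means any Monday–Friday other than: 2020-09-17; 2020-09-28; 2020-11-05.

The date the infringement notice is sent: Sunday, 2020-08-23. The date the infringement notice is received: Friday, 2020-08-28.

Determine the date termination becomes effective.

From Sunday, 2020-08-23, 5 business days (Aug 24, Aug 25, Aug 26, Aug 27, Aug 28, skipping weekends) brings us to Friday, 2020-08-28, which is the last day of the cure period.
Adding 45 calendar days to 2020-08-28 gives 2020-10-12, which is the date termination becomes effective.

2020-10-12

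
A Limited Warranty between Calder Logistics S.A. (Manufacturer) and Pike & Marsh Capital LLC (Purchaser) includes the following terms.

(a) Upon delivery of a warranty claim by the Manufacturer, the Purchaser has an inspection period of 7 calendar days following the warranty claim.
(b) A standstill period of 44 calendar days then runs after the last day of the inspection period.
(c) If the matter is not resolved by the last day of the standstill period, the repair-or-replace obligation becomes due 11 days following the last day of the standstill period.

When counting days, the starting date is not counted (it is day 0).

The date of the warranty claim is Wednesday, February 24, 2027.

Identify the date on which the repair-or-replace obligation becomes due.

Adding 7 calendar days to February 24, 2027 gives March 3, 2027, which is the last day of the inspection period.
The last day of the standstill period: 44 calendar days after March 3, 2027 is April 16, 2027.
Adding 11 calendar days to April 16, 2027 gives April 27, 2027, which is the date on which the repair-or-replace obligation becomes due.

April 27, 2027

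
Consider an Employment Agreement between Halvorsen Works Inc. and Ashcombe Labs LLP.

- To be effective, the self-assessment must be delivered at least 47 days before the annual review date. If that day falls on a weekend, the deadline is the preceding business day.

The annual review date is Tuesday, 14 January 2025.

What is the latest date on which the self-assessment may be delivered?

28 November 2024

Counting back 47 calendar days from 14 January 2025 gives 28 November 2024. That is a Thursday, so no adjustment is needed.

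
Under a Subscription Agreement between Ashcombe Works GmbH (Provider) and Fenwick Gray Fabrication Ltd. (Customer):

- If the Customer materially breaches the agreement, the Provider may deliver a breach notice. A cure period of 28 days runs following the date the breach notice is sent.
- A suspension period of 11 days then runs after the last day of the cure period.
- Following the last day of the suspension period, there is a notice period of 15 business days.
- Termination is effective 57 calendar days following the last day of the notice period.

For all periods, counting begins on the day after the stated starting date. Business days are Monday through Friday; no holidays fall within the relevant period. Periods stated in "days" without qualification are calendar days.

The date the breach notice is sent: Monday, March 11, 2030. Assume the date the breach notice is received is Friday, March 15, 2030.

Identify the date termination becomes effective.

July 6, 2030

Adding 28 calendar days to March 11, 2030 gives April 8, 2030, which is the last day of the cure period.
The last day of the suspension period: 11 calendar days after April 8, 2030 is April 19, 2030.
From Friday, April 19, 2030, 15 business days (Apr 22, Apr 23, Apr 24, Apr 25, …, May 8, May 9, May 10, skipping weekends) brings us to Friday, May 10, 2030, which is the last day of the notice period.
The date termination becomes effective: May 10, 2030 + 57 days = July 6, 2030.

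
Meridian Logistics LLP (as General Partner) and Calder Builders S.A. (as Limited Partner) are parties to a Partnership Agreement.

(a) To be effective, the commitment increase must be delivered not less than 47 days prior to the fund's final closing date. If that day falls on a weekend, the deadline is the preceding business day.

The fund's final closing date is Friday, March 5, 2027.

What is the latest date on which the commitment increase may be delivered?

Counting back 47 calendar days from March 5, 2027 gives January 17, 2027. That is a Sunday, so the deadline moves back to Friday, January 15, 2027.

January 15, 2027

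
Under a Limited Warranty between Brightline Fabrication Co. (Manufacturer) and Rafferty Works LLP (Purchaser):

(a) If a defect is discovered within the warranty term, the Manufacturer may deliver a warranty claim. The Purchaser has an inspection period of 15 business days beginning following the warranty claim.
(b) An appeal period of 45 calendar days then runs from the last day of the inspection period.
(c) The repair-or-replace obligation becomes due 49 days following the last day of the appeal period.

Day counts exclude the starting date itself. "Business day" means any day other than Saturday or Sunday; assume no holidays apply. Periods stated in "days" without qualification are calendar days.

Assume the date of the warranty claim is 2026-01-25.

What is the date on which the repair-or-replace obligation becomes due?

From Sunday, 2026-01-25, 15 business days (Jan 26, Jan 27, Jan 28, Jan 29, …, Feb 11, Feb 12, Feb 13, skipping weekends) brings us to Friday, 2026-02-13, which is the last day of the inspection period.
Adding 45 calendar days to 2026-02-13 gives 2026-03-30, which is the last day of the appeal period.
Adding 49 calendar days to 2026-03-30 gives 2026-05-18, which is the date on which the repair-or-replace obligation becomes due.

2026-05-18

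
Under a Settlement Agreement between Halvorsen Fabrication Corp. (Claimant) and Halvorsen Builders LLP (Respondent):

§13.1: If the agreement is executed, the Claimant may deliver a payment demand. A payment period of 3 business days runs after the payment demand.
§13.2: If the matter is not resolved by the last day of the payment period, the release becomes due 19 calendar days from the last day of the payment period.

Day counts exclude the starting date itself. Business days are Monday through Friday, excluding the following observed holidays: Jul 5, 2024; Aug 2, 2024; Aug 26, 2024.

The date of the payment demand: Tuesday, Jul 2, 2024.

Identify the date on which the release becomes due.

The last day of the payment period: 3 business days after Tuesday, Jul 2, 2024, skipping weekends and the listed holiday on Jul 5 — Jul 3, Jul 4, Jul 8 — lands on Monday, Jul 8, 2024.
Adding 19 calendar days to Jul 8, 2024 gives Jul 27, 2024, which is the date on which the release becomes due.

Jul 27, 2024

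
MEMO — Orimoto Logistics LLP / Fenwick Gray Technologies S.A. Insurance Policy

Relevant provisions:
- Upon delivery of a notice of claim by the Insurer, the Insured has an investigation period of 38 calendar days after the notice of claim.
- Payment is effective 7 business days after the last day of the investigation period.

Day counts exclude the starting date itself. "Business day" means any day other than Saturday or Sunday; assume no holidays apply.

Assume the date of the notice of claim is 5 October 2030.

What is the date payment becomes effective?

Adding 38 calendar days to 5 October 2030 gives 12 November 2030, which is the last day of the investigation period.
The date payment becomes effective: 7 business days after Tuesday, 12 November 2030, skipping weekends — Nov 13, Nov 14, Nov 15, Nov 18, Nov 19, Nov 20, Nov 21 — lands on Thursday, 21 November 2030.

21 November 2030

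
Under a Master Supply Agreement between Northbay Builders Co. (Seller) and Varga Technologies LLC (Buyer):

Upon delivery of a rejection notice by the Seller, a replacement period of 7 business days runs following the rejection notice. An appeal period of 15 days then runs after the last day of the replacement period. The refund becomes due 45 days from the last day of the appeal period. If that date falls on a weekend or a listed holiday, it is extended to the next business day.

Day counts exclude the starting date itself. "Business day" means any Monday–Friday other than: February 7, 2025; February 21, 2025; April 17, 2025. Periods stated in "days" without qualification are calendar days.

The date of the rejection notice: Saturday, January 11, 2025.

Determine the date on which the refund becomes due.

March 24, 2025

The last day of the replacement period: 7 business days after Saturday, January 11, 2025, skipping weekends — Jan 13, Jan 14, Jan 15, Jan 16, Jan 17, Jan 20, Jan 21 — lands on Tuesday, January 21, 2025.
Adding 15 calendar days to January 21, 2025 gives February 5, 2025, which is the last day of the appeal period.
Adding 45 calendar days to February 5, 2025 gives March 22, 2025, which is the date on which the refund becomes due. That falls on a Saturday, so it rolls to the next business day, Monday, March 24, 2025.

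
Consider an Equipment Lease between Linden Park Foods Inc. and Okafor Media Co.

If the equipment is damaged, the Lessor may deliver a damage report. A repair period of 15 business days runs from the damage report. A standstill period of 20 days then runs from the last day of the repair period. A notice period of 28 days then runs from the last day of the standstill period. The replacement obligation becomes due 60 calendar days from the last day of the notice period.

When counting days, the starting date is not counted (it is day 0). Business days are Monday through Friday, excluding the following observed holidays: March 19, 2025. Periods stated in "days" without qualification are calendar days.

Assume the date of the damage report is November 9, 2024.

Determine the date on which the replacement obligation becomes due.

March 17, 2025

From Saturday, November 9, 2024, 15 business days (Nov 11, Nov 12, Nov 13, Nov 14, …, Nov 27, Nov 28, Nov 29, skipping weekends) brings us to Friday, November 29, 2024, which is the last day of the repair period.
Adding 20 calendar days to November 29, 2024 gives December 19, 2024, which is the last day of the standstill period.
The last day of the notice period: December 19, 2024 + 28 days = January 16, 2025.
The date on which the replacement obligation becomes due: January 16, 2025 + 60 days = March 17, 2025.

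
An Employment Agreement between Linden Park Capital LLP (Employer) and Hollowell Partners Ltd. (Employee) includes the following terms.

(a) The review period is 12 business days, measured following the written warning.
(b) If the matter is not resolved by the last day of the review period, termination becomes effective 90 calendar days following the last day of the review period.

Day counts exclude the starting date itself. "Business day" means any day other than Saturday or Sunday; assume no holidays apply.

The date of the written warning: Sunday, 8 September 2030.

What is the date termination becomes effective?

23 December 2030

The last day of the review period: counting 12 business days from Sunday, 8 September 2030 (Sep 9, Sep 10, Sep 11, Sep 12, …, Sep 20, Sep 23, Sep 24, skipping weekends) reaches Tuesday, 24 September 2030.
The date termination becomes effective: 24 September 2030 + 90 days = 23 December 2030.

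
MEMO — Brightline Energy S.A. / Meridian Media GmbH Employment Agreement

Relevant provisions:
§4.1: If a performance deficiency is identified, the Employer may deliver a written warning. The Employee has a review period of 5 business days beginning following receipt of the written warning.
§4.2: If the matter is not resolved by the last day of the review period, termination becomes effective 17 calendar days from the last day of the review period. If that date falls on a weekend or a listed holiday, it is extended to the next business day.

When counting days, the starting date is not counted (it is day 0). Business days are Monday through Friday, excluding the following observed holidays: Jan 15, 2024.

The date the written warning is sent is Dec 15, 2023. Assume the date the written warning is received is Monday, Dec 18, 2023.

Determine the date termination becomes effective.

Jan 11, 2024

From Monday, Dec 18, 2023, 5 business days (Dec 19, Dec 20, Dec 21, Dec 22, Dec 25, skipping weekends) brings us to Monday, Dec 25, 2023, which is the last day of the review period.
Adding 17 calendar days to Dec 25, 2023 gives Jan 11, 2024, which is the date termination becomes effective. Jan 11, 2024 is a Thursday and is not a listed holiday, so no roll-forward applies.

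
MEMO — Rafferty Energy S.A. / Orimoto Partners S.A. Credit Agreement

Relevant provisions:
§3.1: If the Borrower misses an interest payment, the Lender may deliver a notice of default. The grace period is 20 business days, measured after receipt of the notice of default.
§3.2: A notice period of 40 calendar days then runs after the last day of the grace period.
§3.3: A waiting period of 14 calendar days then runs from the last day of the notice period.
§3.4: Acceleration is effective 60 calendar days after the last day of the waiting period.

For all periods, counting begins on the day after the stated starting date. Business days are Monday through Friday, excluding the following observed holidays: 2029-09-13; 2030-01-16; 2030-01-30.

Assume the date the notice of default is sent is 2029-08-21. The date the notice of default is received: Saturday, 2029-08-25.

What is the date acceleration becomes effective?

2030-01-16

The last day of the grace period: 20 business days after Saturday, 2029-08-25, skipping weekends and the listed holiday on Sep 13 — Aug 27, Aug 28, Aug 29, Aug 30, …, Sep 20, Sep 21, Sep 24 — lands on Monday, 2029-09-24.
The last day of the notice period: 2029-09-24 + 40 days = 2029-11-03.
The last day of the waiting period: 14 calendar days after 2029-11-03 is 2029-11-17.
The date acceleration becomes effective: 2029-11-17 + 60 days = 2030-01-16.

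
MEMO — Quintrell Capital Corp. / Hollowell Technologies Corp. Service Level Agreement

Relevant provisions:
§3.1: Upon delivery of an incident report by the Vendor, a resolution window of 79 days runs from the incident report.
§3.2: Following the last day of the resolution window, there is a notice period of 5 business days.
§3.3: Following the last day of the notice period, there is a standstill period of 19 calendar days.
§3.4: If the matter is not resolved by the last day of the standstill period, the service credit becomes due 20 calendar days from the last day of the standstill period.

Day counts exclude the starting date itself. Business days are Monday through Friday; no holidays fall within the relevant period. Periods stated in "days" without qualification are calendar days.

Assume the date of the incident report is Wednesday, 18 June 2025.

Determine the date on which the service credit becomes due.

The last day of the resolution window: 18 June 2025 + 79 days = 5 September 2025.
The last day of the notice period: 5 business days after Friday, 5 September 2025, skipping weekends — Sep 8, Sep 9, Sep 10, Sep 11, Sep 12 — lands on Friday, 12 September 2025.
The last day of the standstill period: 12 September 2025 + 19 days = 1 October 2025.
The date on which the service credit becomes due: 20 calendar days after 1 October 2025 is 21 October 2025.

21 October 2025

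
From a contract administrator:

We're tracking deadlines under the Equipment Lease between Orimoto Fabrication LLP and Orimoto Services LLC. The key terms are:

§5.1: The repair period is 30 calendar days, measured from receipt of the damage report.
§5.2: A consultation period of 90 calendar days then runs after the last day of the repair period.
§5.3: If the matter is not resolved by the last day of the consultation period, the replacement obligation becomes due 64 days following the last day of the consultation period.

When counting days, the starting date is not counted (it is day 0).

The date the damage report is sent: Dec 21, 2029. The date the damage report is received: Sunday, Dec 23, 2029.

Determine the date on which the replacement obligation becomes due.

Jun 25, 2030

Adding 30 calendar days to Dec 23, 2029 gives Jan 22, 2030, which is the last day of the repair period.
Adding 90 calendar days to Jan 22, 2030 gives Apr 22, 2030, which is the last day of the consultation period.
The date on which the replacement obligation becomes due: Apr 22, 2030 + 64 days = Jun 25, 2030.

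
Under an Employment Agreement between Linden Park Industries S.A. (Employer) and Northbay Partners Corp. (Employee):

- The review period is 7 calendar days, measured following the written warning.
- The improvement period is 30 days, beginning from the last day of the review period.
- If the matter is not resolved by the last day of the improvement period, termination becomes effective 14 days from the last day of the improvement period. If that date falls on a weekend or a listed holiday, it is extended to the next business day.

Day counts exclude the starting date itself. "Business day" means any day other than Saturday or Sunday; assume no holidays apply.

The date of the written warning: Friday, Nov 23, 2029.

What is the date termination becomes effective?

Jan 14, 2030

The last day of the review period: Nov 23, 2029 + 7 days = Nov 30, 2029.
The last day of the improvement period: Nov 30, 2029 + 30 days = Dec 30, 2029.
Adding 14 calendar days to Dec 30, 2029 gives Jan 13, 2030, which is the date termination becomes effective. That falls on a Sunday, so it rolls to the next business day, Monday, Jan 14, 2030.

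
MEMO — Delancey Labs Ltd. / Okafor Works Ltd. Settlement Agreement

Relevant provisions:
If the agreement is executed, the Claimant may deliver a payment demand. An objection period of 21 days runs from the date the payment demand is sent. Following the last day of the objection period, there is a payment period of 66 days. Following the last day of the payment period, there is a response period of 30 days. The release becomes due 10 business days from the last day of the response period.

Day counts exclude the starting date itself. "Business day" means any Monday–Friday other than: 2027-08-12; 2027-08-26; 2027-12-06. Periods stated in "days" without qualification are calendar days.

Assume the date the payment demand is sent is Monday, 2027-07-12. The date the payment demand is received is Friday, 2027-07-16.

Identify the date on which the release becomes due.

2027-11-19

The last day of the objection period: 21 calendar days after 2027-07-12 is 2027-08-02.
Adding 66 calendar days to 2027-08-02 gives 2027-10-07, which is the last day of the payment period.
Adding 30 calendar days to 2027-10-07 gives 2027-11-06, which is the last day of the response period.
From Saturday, 2027-11-06, 10 business days (Nov 8, Nov 9, Nov 10, Nov 11, Nov 12, Nov 15, Nov 16, Nov 17, Nov 18, Nov 19, skipping weekends) brings us to Friday, 2027-11-19, which is the date on which the release becomes due.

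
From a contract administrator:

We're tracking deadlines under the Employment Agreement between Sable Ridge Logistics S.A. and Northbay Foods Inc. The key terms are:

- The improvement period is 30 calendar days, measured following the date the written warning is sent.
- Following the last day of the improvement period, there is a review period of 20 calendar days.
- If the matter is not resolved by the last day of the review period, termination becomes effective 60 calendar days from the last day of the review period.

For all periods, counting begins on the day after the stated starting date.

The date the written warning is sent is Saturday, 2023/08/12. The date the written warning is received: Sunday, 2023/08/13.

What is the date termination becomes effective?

Adding 30 calendar days to 2023/08/12 gives 2023/09/11, which is the last day of the improvement period.
The last day of the review period: 20 calendar days after 2023/09/11 is 2023/10/01.
Adding 60 calendar days to 2023/10/01 gives 2023/11/30, which is the date termination becomes effective.

2023/11/30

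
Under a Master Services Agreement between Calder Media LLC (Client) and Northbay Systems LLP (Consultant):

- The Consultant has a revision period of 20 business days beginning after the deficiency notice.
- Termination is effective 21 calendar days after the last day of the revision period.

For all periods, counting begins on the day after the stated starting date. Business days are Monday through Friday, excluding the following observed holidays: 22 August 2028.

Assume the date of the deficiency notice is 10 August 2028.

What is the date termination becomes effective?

From Thursday, 10 August 2028, 20 business days (Aug 11, Aug 14, Aug 15, Aug 16, …, Sep 6, Sep 7, Sep 8, skipping weekends and the listed holiday on Aug 22) brings us to Friday, 8 September 2028, which is the last day of the revision period.
The date termination becomes effective: 21 calendar days after 8 September 2028 is 29 September 2028.

29 September 2028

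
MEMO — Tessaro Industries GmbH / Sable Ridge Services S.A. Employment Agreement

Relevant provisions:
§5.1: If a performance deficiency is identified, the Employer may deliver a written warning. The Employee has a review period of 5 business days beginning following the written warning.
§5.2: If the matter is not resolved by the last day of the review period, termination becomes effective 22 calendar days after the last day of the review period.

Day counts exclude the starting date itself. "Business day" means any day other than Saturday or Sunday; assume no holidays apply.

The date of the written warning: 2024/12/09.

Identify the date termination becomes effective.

2025/01/07

The last day of the review period: counting 5 business days from Monday, 2024/12/09 (Dec 10, Dec 11, Dec 12, Dec 13, Dec 16, skipping weekends) reaches Monday, 2024/12/16.
The date termination becomes effective: 22 calendar days after 2024/12/16 is 2025/01/07.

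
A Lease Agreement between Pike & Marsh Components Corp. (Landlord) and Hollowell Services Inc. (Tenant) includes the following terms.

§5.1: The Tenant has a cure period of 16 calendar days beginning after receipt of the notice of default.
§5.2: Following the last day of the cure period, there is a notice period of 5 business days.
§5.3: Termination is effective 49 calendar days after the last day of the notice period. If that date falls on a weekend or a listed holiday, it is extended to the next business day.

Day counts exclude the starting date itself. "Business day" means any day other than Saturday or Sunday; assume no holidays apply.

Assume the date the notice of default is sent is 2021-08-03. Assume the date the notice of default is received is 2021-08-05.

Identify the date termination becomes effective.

The last day of the cure period: 16 calendar days after 2021-08-05 is 2021-08-21.
The last day of the notice period: 5 business days after Saturday, 2021-08-21, skipping weekends — Aug 23, Aug 24, Aug 25, Aug 26, Aug 27 — lands on Friday, 2021-08-27.
Adding 49 calendar days to 2021-08-27 gives 2021-10-15, which is the date termination becomes effective. 2021-10-15 is a Friday, so no roll-forward applies.

2021-10-15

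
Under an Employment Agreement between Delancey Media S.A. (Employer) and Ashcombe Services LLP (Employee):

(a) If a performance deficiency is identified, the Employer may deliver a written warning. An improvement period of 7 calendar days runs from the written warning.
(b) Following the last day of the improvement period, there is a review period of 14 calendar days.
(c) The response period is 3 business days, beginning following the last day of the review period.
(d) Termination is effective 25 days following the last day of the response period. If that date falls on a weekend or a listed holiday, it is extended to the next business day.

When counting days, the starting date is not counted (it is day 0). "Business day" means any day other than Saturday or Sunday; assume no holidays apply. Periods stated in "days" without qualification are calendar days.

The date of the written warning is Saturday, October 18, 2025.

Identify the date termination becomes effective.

December 8, 2025

The last day of the improvement period: October 18, 2025 + 7 days = October 25, 2025.
The last day of the review period: 14 calendar days after October 25, 2025 is November 8, 2025.
The last day of the response period: counting 3 business days from Saturday, November 8, 2025 (Nov 10, Nov 11, Nov 12, skipping weekends) reaches Wednesday, November 12, 2025.
Adding 25 calendar days to November 12, 2025 gives December 7, 2025, which is the date termination becomes effective. That falls on a Sunday, so it rolls to the next business day, Monday, December 8, 2025.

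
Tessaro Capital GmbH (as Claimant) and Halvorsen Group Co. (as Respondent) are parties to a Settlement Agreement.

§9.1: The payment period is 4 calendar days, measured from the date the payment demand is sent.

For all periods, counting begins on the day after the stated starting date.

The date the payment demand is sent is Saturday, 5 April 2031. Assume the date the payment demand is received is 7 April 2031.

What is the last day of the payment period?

9 April 2031

The last day of the payment period: 4 calendar days after 5 April 2031 is 9 April 2031.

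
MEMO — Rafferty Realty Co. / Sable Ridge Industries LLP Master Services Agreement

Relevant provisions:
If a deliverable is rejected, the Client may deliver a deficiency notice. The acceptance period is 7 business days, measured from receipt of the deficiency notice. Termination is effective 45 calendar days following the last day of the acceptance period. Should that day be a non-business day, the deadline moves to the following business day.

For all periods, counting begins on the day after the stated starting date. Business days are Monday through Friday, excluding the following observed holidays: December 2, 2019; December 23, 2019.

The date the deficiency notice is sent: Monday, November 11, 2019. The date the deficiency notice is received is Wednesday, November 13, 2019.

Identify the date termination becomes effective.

January 6, 2020

The last day of the acceptance period: counting 7 business days from Wednesday, November 13, 2019 (Nov 14, Nov 15, Nov 18, Nov 19, Nov 20, Nov 21, Nov 22, skipping weekends) reaches Friday, November 22, 2019.
Adding 45 calendar days to November 22, 2019 gives January 6, 2020, which is the date termination becomes effective. January 6, 2020 is a Monday and is not a listed holiday, so no roll-forward applies.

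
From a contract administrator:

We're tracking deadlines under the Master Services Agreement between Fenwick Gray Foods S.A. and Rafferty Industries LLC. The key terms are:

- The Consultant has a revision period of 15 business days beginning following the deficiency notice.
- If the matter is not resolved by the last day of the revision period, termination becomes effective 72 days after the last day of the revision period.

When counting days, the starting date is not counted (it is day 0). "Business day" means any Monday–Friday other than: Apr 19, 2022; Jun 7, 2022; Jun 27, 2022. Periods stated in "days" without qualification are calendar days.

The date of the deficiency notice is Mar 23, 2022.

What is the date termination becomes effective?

Jun 24, 2022

From Wednesday, Mar 23, 2022, 15 business days (Mar 24, Mar 25, Mar 28, Mar 29, …, Apr 11, Apr 12, Apr 13, skipping weekends) brings us to Wednesday, Apr 13, 2022, which is the last day of the revision period.
The date termination becomes effective: Apr 13, 2022 + 72 days = Jun 24, 2022.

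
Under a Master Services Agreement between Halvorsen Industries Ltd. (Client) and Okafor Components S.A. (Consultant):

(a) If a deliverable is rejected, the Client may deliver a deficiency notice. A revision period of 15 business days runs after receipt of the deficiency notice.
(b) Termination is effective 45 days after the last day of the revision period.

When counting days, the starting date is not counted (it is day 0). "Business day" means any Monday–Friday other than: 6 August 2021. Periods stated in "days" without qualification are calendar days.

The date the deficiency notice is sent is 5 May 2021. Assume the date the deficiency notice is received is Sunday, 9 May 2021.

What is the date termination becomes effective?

From Sunday, 9 May 2021, 15 business days (May 10, May 11, May 12, May 13, …, May 26, May 27, May 28, skipping weekends) brings us to Friday, 28 May 2021, which is the last day of the revision period.
Adding 45 calendar days to 28 May 2021 gives 12 July 2021, which is the date termination becomes effective.

12 July 2021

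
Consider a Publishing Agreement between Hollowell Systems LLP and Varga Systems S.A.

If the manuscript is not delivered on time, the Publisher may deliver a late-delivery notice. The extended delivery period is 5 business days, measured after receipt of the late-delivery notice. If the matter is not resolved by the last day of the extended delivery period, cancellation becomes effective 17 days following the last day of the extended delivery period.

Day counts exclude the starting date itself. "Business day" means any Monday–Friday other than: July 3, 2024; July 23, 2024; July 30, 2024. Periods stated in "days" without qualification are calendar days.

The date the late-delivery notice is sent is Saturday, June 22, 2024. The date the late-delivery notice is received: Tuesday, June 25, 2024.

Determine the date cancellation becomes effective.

The last day of the extended delivery period: counting 5 business days from Tuesday, June 25, 2024 (Jun 26, Jun 27, Jun 28, Jul 1, Jul 2, skipping weekends) reaches Tuesday, July 2, 2024.
The date cancellation becomes effective: 17 calendar days after July 2, 2024 is July 19, 2024.

July 19, 2024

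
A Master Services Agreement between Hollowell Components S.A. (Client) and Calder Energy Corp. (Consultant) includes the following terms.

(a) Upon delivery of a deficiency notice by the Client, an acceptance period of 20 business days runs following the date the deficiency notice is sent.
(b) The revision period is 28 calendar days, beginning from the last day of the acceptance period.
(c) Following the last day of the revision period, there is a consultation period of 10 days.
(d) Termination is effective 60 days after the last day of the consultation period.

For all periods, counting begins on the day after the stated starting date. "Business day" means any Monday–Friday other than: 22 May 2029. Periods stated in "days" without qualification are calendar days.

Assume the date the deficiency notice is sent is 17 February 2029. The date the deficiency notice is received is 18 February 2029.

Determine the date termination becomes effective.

22 June 2029

From Saturday, 17 February 2029, 20 business days (Feb 19, Feb 20, Feb 21, Feb 22, …, Mar 14, Mar 15, Mar 16, skipping weekends) brings us to Friday, 16 March 2029, which is the last day of the acceptance period.
Adding 28 calendar days to 16 March 2029 gives 13 April 2029, which is the last day of the revision period.
Adding 10 calendar days to 13 April 2029 gives 23 April 2029, which is the last day of the consultation period.
Adding 60 calendar days to 23 April 2029 gives 22 June 2029, which is the date termination becomes effective.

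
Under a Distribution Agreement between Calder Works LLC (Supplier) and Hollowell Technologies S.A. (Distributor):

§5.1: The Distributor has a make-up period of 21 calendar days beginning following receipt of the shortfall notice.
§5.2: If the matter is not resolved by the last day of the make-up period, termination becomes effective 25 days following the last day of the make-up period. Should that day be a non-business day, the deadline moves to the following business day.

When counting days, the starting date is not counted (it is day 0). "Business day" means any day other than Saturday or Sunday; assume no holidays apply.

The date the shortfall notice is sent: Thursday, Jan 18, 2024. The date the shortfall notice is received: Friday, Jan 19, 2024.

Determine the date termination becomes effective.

Adding 21 calendar days to Jan 19, 2024 gives Feb 9, 2024, which is the last day of the make-up period.
Adding 25 calendar days to Feb 9, 2024 gives Mar 5, 2024, which is the date termination becomes effective. Mar 5, 2024 is a Tuesday, so no roll-forward applies.

Mar 5, 2024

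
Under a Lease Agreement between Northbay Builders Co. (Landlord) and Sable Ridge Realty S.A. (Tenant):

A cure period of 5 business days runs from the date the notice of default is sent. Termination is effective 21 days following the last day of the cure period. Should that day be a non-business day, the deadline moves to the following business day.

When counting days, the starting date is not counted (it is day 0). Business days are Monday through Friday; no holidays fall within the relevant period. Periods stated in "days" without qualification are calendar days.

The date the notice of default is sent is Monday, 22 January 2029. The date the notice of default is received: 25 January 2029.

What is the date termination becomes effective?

From Monday, 22 January 2029, 5 business days (Jan 23, Jan 24, Jan 25, Jan 26, Jan 29, skipping weekends) brings us to Monday, 29 January 2029, which is the last day of the cure period.
The date termination becomes effective: 21 calendar days after 29 January 2029 is 19 February 2029. 19 February 2029 is a Monday, so no roll-forward applies.

19 February 2029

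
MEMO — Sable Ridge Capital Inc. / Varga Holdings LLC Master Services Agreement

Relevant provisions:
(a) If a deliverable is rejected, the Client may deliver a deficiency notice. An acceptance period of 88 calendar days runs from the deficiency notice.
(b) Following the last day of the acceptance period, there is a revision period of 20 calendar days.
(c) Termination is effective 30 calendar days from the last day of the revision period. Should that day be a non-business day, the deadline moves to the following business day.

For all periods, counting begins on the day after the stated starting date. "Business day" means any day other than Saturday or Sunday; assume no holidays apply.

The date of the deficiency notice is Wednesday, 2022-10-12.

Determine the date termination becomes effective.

2023-02-27

Adding 88 calendar days to 2022-10-12 gives 2023-01-08, which is the last day of the acceptance period.
Adding 20 calendar days to 2023-01-08 gives 2023-01-28, which is the last day of the revision period.
The date termination becomes effective: 2023-01-28 + 30 days = 2023-02-27. 2023-02-27 is a Monday, so no roll-forward applies.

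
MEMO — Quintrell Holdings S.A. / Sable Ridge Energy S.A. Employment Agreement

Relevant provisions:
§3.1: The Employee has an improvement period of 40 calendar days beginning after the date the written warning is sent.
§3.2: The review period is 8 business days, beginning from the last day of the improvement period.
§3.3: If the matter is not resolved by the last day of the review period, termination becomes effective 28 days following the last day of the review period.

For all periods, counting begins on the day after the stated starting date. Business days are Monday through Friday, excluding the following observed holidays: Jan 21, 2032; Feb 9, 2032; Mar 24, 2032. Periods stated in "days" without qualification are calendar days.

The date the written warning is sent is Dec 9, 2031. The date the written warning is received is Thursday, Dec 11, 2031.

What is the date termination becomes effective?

Feb 26, 2032

The last day of the improvement period: Dec 9, 2031 + 40 days = Jan 18, 2032.
The last day of the review period: counting 8 business days from Sunday, Jan 18, 2032 (Jan 19, Jan 20, Jan 22, Jan 23, Jan 26, Jan 27, Jan 28, Jan 29, skipping weekends and the listed holiday on Jan 21) reaches Thursday, Jan 29, 2032.
The date termination becomes effective: 28 calendar days after Jan 29, 2032 is Feb 26, 2032.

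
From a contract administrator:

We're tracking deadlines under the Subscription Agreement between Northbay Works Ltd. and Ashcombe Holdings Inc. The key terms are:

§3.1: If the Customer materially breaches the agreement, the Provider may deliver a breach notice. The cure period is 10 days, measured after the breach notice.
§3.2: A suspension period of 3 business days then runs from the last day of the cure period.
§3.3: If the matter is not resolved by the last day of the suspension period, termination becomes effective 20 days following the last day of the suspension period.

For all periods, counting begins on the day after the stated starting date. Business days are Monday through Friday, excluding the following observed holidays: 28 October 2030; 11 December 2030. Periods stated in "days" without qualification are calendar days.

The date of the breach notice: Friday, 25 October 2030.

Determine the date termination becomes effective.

The last day of the cure period: 10 calendar days after 25 October 2030 is 4 November 2030.
The last day of the suspension period: 3 business days after Monday, 4 November 2030, skipping weekends — Nov 5, Nov 6, Nov 7 — lands on Thursday, 7 November 2030.
Adding 20 calendar days to 7 November 2030 gives 27 November 2030, which is the date termination becomes effective.

27 November 2030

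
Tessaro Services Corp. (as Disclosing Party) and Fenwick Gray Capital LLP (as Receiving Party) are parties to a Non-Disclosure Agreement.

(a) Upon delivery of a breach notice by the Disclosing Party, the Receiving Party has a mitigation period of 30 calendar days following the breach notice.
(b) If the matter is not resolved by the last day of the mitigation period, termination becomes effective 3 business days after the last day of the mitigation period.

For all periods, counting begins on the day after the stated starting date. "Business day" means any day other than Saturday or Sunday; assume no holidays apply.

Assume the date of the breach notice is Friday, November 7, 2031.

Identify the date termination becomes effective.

December 10, 2031

The last day of the mitigation period: November 7, 2031 + 30 days = December 7, 2031.
The date termination becomes effective: 3 business days after Sunday, December 7, 2031, skipping weekends — Dec 8, Dec 9, Dec 10 — lands on Wednesday, December 10, 2031.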